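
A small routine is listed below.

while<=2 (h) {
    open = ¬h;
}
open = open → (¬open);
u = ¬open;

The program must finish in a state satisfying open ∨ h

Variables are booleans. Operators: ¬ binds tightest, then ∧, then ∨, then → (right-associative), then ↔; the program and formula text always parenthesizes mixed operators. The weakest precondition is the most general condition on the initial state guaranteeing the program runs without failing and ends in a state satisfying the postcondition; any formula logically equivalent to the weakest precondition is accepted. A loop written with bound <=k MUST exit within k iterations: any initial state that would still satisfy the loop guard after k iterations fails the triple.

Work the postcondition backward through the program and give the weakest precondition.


Working backward. After the program, open ∨ h must hold.
Before u := ¬open: open ∨ h
Before open := open → (¬open): (open → (¬open)) ∨ h
Before the loop (bound <=2), unroll the exhaustion recursion (WP_0 = exit-now case; WP_j = one more guarded iteration, up to j = 2):
  WP_0: (¬h) ∧ ((open → (¬open)) ∨ h)
  WP_1: (h → ((¬h) ∧ (((¬h) → h) ∨ h))) ∧ ((¬h) → ((open → (¬open)) ∨ h))
  WP_2: (h → ((h → ((¬h) ∧ (((¬h) → h) ∨ h))) ∧ ((¬h) → (((¬h) → h) ∨ h)))) ∧ ((¬h) → ((open → (¬open)) ∨ h))
So before the loop: (h → ((h → ((¬h) ∧ (((¬h) → h) ∨ h))) ∧ ((¬h) → (((¬h) → h) ∨ h)))) ∧ ((¬h) → ((open → (¬open)) ∨ h))
Answer: WP = (h → ((h → ((¬h) ∧ (((¬h) → h) ∨ h))) ∧ ((¬h) → (((¬h) → h) ∨ h)))) ∧ ((¬h) → ((open → (¬open)) ∨ h))


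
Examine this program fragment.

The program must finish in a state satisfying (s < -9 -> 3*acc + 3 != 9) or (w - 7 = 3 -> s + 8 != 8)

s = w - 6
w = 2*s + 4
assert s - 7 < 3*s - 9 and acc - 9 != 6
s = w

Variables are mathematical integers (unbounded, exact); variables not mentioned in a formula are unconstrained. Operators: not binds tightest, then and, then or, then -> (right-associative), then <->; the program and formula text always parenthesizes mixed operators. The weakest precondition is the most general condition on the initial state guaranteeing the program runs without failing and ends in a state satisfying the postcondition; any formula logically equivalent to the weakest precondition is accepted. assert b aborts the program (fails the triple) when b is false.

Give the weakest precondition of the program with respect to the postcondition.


Working backward. After the program, the postcondition (s < -9 -> 3*acc + 3 != 9) or (w - 7 = 3 -> s + 8 != 8) must hold; in canonical form it is (s < -9 -> 3*acc != 6) or (w = 10 -> s != 0).
Before s := w: (w < -9 -> 3*acc != 6) or (w = 10 -> w != 0)
Before assert s - 7 < 3*s - 9 and acc - 9 != 6: 2*s > 2 and acc != 15 and ((w < -9 -> 3*acc != 6) or (w = 10 -> w != 0))
Before w := 2*s + 4: 2*s > 2 and acc != 15 and ((2*s < -13 -> 3*acc != 6) or (2*s = 6 -> 2*s != -4))
Before s := w - 6: 2*w > 14 and acc != 15 and ((2*w < -1 -> 3*acc != 6) or (2*w = 18 -> 2*w != 8))
Answer: WP = 2*w > 14 and acc != 15 and ((2*w < -1 -> 3*acc != 6) or (2*w = 18 -> 2*w != 8))


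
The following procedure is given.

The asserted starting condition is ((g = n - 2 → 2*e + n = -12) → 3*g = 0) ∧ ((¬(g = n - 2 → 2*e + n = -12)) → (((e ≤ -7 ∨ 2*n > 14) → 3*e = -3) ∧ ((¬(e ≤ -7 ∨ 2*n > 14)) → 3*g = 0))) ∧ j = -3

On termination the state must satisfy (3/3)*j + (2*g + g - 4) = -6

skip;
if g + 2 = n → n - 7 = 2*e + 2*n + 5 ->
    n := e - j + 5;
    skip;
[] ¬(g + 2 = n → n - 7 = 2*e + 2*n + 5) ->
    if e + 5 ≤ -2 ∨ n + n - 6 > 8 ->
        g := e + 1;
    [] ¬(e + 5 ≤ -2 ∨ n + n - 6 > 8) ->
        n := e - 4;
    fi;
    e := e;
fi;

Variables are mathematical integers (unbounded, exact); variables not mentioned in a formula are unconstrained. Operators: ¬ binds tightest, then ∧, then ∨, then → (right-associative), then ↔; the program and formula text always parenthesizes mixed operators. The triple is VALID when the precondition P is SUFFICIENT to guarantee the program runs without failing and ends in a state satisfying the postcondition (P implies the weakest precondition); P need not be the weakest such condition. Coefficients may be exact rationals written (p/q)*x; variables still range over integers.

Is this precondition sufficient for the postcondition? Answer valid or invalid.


Working backward. After the program, the postcondition (3/3)*j + (2*g + g - 4) = -6 must hold; in canonical form it is 3*g + j = -2.
Then branch requires 3*g + j = -2; else branch requires ((e ≤ -7 ∨ 2*n > 14) → 3*e + j = -5) ∧ ((¬(e ≤ -7 ∨ 2*n > 14)) → 3*g + j = -2).
Before the if: ((g = n - 2 → 2*e + n = -12) → 3*g + j = -2) ∧ ((¬(g = n - 2 → 2*e + n = -12)) → (((e ≤ -7 ∨ 2*n > 14) → 3*e + j = -5) ∧ ((¬(e ≤ -7 ∨ 2*n > 14)) → 3*g + j = -2)))
Before skip: ((g = n - 2 → 2*e + n = -12) → 3*g + j = -2) ∧ ((¬(g = n - 2 → 2*e + n = -12)) → (((e ≤ -7 ∨ 2*n > 14) → 3*e + j = -5) ∧ ((¬(e ≤ -7 ∨ 2*n > 14)) → 3*g + j = -2)))
The weakest precondition is ((g = n - 2 → 2*e + n = -12) → 3*g + j = -2) ∧ ((¬(g = n - 2 → 2*e + n = -12)) → (((e ≤ -7 ∨ 2*n > 14) → 3*e + j = -5) ∧ ((¬(e ≤ -7 ∨ 2*n > 14)) → 3*g + j = -2))).
Check whether ((g = n - 2 → 2*e + n = -12) → 3*g = 0) ∧ ((¬(g = n - 2 → 2*e + n = -12)) → (((e ≤ -7 ∨ 2*n > 14) → 3*e = -3) ∧ ((¬(e ≤ -7 ∨ 2*n > 14)) → 3*g = 0))) ∧ j = -3 implies it.
Countermodel: at the initial state e = -1, g = 0, j = -3, n = 2, the precondition holds but the weakest precondition fails.
Answer: invalid


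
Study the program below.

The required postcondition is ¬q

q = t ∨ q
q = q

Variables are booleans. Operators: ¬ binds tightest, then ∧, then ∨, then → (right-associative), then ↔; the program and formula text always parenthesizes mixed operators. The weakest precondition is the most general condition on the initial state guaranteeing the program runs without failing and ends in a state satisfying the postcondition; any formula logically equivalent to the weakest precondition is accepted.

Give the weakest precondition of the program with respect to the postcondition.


Working backward. After the program, ¬q must hold.
Before q := q: ¬q
Before q := t ∨ q: ¬(t ∨ q)
Answer: WP = ¬(t ∨ q)


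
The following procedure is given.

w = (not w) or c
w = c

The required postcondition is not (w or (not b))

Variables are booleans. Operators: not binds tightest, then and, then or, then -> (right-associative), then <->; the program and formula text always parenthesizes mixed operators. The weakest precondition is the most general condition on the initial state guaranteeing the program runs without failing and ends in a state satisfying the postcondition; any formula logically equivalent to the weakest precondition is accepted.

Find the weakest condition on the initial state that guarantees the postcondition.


Working backward. After the program, not (w or (not b)) must hold.
Before w := c: not (c or (not b))
Before w := (not w) or c: not (c or (not b))
Answer: WP = not (c or (not b))


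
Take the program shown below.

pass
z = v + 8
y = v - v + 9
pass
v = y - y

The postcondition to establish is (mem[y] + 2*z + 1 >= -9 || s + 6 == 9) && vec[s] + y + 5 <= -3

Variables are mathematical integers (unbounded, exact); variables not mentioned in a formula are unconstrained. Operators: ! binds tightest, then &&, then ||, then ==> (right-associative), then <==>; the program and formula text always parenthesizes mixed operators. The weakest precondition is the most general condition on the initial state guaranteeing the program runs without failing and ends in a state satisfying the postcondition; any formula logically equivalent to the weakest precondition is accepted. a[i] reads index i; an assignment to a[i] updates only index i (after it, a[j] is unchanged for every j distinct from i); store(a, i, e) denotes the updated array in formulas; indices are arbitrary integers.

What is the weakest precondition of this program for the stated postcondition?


Working backward. After the program, the postcondition (mem[y] + 2*z + 1 >= -9 || s + 6 == 9) && vec[s] + y + 5 <= -3 must hold; in canonical form it is (mem[y] + 2*z >= -10 || s == 3) && vec[s] + y <= -8.
Before v := y - y: (mem[y] + 2*z >= -10 || s == 3) && vec[s] + y <= -8
Before skip: (mem[y] + 2*z >= -10 || s == 3) && vec[s] + y <= -8
Before y := v - v + 9: (mem[9] + 2*z >= -10 || s == 3) && vec[s] <= -17
Before z := v + 8: (mem[9] + 2*v >= -26 || s == 3) && vec[s] <= -17
Before skip: (mem[9] + 2*v >= -26 || s == 3) && vec[s] <= -17
Answer: WP = (mem[9] + 2*v >= -26 || s == 3) && vec[s] <= -17


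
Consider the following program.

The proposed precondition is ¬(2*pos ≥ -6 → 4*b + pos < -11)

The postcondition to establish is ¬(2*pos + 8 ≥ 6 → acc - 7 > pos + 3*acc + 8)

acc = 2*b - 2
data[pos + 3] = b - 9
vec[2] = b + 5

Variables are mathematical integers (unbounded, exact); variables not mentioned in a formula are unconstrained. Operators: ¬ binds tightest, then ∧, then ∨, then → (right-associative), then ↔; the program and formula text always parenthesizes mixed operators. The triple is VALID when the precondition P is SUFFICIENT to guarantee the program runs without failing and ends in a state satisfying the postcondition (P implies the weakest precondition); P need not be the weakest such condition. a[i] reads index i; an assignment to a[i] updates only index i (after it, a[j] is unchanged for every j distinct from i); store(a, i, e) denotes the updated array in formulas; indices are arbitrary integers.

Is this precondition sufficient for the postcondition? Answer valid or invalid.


Working backward. After the program, the postcondition ¬(2*pos + 8 ≥ 6 → acc - 7 > pos + 3*acc + 8) must hold; in canonical form it is ¬(2*pos ≥ -2 → 2*acc + pos < -15).
Before vec[2] := b + 5: ¬(2*pos ≥ -2 → 2*acc + pos < -15)
Before data[pos + 3] := b - 9: ¬(2*pos ≥ -2 → 2*acc + pos < -15)
Before acc := 2*b - 2: ¬(2*pos ≥ -2 → 4*b + pos < -11)
The weakest precondition is ¬(2*pos ≥ -2 → 4*b + pos < -11).
Check whether ¬(2*pos ≥ -6 → 4*b + pos < -11) implies it.
Countermodel: at the initial state b = 0, pos = -2, the precondition holds but the weakest precondition fails.
Answer: invalid


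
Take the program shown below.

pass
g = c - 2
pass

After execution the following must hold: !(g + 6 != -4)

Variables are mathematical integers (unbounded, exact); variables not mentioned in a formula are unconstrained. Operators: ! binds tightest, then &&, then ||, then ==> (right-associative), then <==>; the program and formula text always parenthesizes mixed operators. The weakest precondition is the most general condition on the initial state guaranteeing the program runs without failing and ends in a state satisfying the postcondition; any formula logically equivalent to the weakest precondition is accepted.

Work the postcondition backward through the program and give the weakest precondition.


Working backward. After the program, the postcondition !(g + 6 != -4) must hold; in canonical form it is !(g != -10).
Before skip: !(g != -10)
Before g := c - 2: !(c != -8)
Before skip: !(c != -8)
Answer: WP = !(c != -8)


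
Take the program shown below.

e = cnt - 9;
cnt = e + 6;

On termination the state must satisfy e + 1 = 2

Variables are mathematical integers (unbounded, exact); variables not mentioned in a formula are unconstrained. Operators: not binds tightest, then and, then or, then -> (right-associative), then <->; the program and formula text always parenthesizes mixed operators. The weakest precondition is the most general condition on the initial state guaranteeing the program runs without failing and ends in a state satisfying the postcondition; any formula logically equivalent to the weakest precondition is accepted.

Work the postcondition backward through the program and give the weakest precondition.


Working backward. After the program, the postcondition e + 1 = 2 must hold; in canonical form it is e = 1.
Before cnt := e + 6: e = 1
Before e := cnt - 9: cnt = 10
Answer: WP = cnt = 10


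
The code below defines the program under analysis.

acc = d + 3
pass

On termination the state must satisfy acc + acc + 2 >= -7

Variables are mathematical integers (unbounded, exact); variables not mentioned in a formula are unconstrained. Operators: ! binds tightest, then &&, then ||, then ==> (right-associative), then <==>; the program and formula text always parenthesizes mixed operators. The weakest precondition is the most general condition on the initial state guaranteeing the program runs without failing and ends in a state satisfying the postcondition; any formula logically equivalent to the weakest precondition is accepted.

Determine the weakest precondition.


Working backward. After the program, the postcondition acc + acc + 2 >= -7 must hold; in canonical form it is 2*acc >= -9.
Before skip: 2*acc >= -9
Before acc := d + 3: 2*d >= -15
Answer: WP = 2*d >= -15


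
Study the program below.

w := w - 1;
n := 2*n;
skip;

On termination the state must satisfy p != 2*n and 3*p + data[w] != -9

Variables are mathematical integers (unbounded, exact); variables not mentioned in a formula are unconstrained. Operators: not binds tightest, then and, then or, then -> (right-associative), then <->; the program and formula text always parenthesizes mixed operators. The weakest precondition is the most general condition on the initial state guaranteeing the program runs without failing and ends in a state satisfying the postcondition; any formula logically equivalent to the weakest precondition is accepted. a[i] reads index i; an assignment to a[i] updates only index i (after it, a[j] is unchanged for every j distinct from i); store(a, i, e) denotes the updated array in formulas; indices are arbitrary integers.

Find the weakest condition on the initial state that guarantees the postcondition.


Working backward. After the program, the postcondition p != 2*n and 3*p + data[w] != -9 must hold; in canonical form it is p != 2*n and data[w] + 3*p != -9.
Before skip: p != 2*n and data[w] + 3*p != -9
Before n := 2*n: p != 4*n and data[w] + 3*p != -9
Before w := w - 1: p != 4*n and data[w - 1] + 3*p != -9
Answer: WP = p != 4*n and data[w - 1] + 3*p != -9


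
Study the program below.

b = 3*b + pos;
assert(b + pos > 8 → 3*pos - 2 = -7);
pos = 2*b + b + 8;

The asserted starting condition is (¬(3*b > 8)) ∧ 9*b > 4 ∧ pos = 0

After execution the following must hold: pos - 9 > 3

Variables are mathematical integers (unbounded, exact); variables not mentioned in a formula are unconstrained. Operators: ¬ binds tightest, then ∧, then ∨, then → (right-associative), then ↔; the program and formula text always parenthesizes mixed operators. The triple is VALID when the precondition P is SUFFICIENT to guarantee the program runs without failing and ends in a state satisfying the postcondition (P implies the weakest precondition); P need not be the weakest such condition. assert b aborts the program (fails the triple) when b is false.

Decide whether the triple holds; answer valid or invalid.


Working backward. After the program, the postcondition pos - 9 > 3 must hold; in canonical form it is pos > 12.
Before pos := 2*b + b + 8: 3*b > 4
Before assert b + pos > 8 → 3*pos - 2 = -7: (b + pos > 8 → 3*pos = -5) ∧ 3*b > 4
Before b := 3*b + pos: (3*b + 2*pos > 8 → 3*pos = -5) ∧ 9*b + 3*pos > 4
The weakest precondition is (3*b + 2*pos > 8 → 3*pos = -5) ∧ 9*b + 3*pos > 4.
Check whether (¬(3*b > 8)) ∧ 9*b > 4 ∧ pos = 0 implies it.
Every state satisfying the precondition satisfies the weakest precondition: the implication holds.
Answer: valid


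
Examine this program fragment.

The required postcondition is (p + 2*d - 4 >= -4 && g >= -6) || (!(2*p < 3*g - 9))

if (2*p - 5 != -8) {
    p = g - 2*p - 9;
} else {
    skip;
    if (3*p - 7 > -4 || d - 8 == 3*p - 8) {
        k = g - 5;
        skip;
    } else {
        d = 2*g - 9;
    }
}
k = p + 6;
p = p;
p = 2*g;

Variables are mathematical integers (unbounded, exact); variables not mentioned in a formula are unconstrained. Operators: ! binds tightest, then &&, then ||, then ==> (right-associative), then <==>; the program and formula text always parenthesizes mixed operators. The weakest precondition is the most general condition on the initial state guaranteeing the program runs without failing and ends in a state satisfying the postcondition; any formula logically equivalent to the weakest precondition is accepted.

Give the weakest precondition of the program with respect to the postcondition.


Working backward. After the program, the postcondition (p + 2*d - 4 >= -4 && g >= -6) || (!(2*p < 3*g - 9)) must hold; in canonical form it is (2*d + p >= 0 && g >= -6) || (!(2*p < 3*g - 9)).
Before p := 2*g: (2*d + 2*g >= 0 && g >= -6) || (!(g < -9))
Before p := p: (2*d + 2*g >= 0 && g >= -6) || (!(g < -9))
Before k := p + 6: (2*d + 2*g >= 0 && g >= -6) || (!(g < -9))
Then branch requires (2*d + 2*g >= 0 && g >= -6) || (!(g < -9)); else branch requires ((3*p > 3 || d == 3*p) ==> ((2*d + 2*g >= 0 && g >= -6) || (!(g < -9)))) && ((!(3*p > 3 || d == 3*p)) ==> ((6*g >= 18 && g >= -6) || (!(g < -9)))).
Before the if: (2*p != -3 ==> ((2*d + 2*g >= 0 && g >= -6) || (!(g < -9)))) && ((!(2*p != -3)) ==> (((3*p > 3 || d == 3*p) ==> ((2*d + 2*g >= 0 && g >= -6) || (!(g < -9)))) && ((!(3*p > 3 || d == 3*p)) ==> ((6*g >= 18 && g >= -6) || (!(g < -9))))))
Answer: WP = (2*p != -3 ==> ((2*d + 2*g >= 0 && g >= -6) || (!(g < -9)))) && ((!(2*p != -3)) ==> (((3*p > 3 || d == 3*p) ==> ((2*d + 2*g >= 0 && g >= -6) || (!(g < -9)))) && ((!(3*p > 3 || d == 3*p)) ==> ((6*g >= 18 && g >= -6) || (!(g < -9))))))


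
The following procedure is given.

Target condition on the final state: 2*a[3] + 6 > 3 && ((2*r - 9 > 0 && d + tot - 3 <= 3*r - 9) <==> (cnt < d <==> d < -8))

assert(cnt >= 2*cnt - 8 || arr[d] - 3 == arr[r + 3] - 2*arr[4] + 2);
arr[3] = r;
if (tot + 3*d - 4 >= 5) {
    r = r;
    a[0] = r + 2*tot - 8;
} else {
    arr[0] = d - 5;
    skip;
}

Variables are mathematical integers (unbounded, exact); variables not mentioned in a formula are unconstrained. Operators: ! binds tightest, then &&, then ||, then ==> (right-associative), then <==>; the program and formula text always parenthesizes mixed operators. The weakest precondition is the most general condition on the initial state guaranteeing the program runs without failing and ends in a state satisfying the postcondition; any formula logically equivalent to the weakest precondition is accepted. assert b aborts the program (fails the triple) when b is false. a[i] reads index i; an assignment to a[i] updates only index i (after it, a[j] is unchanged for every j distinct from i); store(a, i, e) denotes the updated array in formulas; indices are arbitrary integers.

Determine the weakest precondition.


Working backward. After the program, the postcondition 2*a[3] + 6 > 3 && ((2*r - 9 > 0 && d + tot - 3 <= 3*r - 9) <==> (cnt < d <==> d < -8)) must hold; in canonical form it is 2*a[3] > -3 && ((2*r > 9 && d + tot <= 3*r - 6) <==> (cnt < d <==> d < -8)).
Then branch requires 2*a[3] > -3 && ((2*r > 9 && d + tot <= 3*r - 6) <==> (cnt < d <==> d < -8)); else branch requires 2*a[3] > -3 && ((2*r > 9 && d + tot <= 3*r - 6) <==> (cnt < d <==> d < -8)).
Before the if: (3*d + tot >= 9 ==> (2*a[3] > -3 && ((2*r > 9 && d + tot <= 3*r - 6) <==> (cnt < d <==> d < -8)))) && ((!(3*d + tot >= 9)) ==> (2*a[3] > -3 && ((2*r > 9 && d + tot <= 3*r - 6) <==> (cnt < d <==> d < -8))))
Before arr[3] := r: (3*d + tot >= 9 ==> (2*a[3] > -3 && ((2*r > 9 && d + tot <= 3*r - 6) <==> (cnt < d <==> d < -8)))) && ((!(3*d + tot >= 9)) ==> (2*a[3] > -3 && ((2*r > 9 && d + tot <= 3*r - 6) <==> (cnt < d <==> d < -8))))
Before assert cnt >= 2*cnt - 8 || arr[d] - 3 == arr[r + 3] - 2*arr[4] + 2: (cnt <= 8 || 2*arr[4] + arr[d] == arr[r + 3] + 5) && (3*d + tot >= 9 ==> (2*a[3] > -3 && ((2*r > 9 && d + tot <= 3*r - 6) <==> (cnt < d <==> d < -8)))) && ((!(3*d + tot >= 9)) ==> (2*a[3] > -3 && ((2*r > 9 && d + tot <= 3*r - 6) <==> (cnt < d <==> d < -8))))
Answer: WP = (cnt <= 8 || 2*arr[4] + arr[d] == arr[r + 3] + 5) && (3*d + tot >= 9 ==> (2*a[3] > -3 && ((2*r > 9 && d + tot <= 3*r - 6) <==> (cnt < d <==> d < -8)))) && ((!(3*d + tot >= 9)) ==> (2*a[3] > -3 && ((2*r > 9 && d + tot <= 3*r - 6) <==> (cnt < d <==> d < -8))))


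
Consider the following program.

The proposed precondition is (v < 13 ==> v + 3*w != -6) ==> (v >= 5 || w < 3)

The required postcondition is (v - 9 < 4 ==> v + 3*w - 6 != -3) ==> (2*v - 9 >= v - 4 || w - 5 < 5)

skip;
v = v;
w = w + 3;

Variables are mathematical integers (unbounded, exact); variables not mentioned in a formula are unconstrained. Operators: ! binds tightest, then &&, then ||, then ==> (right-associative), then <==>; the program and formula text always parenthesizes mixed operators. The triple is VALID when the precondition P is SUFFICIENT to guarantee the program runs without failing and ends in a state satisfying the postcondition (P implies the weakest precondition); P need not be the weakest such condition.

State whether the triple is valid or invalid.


Working backward. After the program, the postcondition (v - 9 < 4 ==> v + 3*w - 6 != -3) ==> (2*v - 9 >= v - 4 || w - 5 < 5) must hold; in canonical form it is (v < 13 ==> v + 3*w != 3) ==> (v >= 5 || w < 10).
Before w := w + 3: (v < 13 ==> v + 3*w != -6) ==> (v >= 5 || w < 7)
Before v := v: (v < 13 ==> v + 3*w != -6) ==> (v >= 5 || w < 7)
Before skip: (v < 13 ==> v + 3*w != -6) ==> (v >= 5 || w < 7)
The weakest precondition is (v < 13 ==> v + 3*w != -6) ==> (v >= 5 || w < 7).
Check whether (v < 13 ==> v + 3*w != -6) ==> (v >= 5 || w < 3) implies it.
Every state satisfying the precondition satisfies the weakest precondition: the implication holds.
Answer: valid


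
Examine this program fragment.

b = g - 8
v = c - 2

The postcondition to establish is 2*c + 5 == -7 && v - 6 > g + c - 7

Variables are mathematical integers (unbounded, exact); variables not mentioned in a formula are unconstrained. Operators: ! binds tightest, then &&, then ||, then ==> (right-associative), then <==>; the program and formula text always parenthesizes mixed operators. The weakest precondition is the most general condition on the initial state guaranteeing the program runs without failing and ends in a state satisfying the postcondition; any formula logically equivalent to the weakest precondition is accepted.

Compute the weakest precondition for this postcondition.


Working backward. After the program, the postcondition 2*c + 5 == -7 && v - 6 > g + c - 7 must hold; in canonical form it is 2*c == -12 && v > c + g - 1.
Before v := c - 2: 2*c == -12 && g < -1
Before b := g - 8: 2*c == -12 && g < -1
Answer: WP = 2*c == -12 && g < -1


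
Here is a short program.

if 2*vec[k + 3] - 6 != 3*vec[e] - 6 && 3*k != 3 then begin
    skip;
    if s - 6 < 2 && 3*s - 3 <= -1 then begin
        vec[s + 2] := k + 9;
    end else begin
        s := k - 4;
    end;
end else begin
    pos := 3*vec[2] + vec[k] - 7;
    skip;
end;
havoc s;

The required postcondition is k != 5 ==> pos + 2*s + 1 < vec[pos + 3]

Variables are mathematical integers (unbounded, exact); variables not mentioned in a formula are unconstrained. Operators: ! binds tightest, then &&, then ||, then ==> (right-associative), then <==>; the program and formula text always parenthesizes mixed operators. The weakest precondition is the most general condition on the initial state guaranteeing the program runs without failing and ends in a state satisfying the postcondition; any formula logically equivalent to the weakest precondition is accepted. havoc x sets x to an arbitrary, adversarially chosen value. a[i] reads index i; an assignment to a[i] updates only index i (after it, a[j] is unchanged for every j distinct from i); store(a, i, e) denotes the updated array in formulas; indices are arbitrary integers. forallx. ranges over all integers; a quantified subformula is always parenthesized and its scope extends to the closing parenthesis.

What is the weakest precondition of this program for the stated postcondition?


Working backward. After the program, the postcondition k != 5 ==> pos + 2*s + 1 < vec[pos + 3] must hold; in canonical form it is k != 5 ==> pos + 2*s < vec[pos + 3] - 1.
Before havoc s: forall s_1. (k != 5 ==> pos + 2*s_1 < vec[pos + 3] - 1)
Then branch requires ((s < 8 && 3*s <= 2) ==> (forall s_1. (k != 5 ==> pos + 2*s_1 < store(vec, s + 2, k + 9)[pos + 3] - 1))) && ((!(s < 8 && 3*s <= 2)) ==> (forall s_1. (k != 5 ==> pos + 2*s_1 < vec[pos + 3] - 1))); else branch requires forall s_1. (k != 5 ==> 3*vec[2] + vec[k] + 2*s_1 < vec[3*vec[2] + vec[k] - 4] + 6).
Before the if: ((2*vec[k + 3] != 3*vec[e] && 3*k != 3) ==> (((s < 8 && 3*s <= 2) ==> (forall s_1. (k != 5 ==> pos + 2*s_1 < store(vec, s + 2, k + 9)[pos + 3] - 1))) && ((!(s < 8 && 3*s <= 2)) ==> (forall s_1. (k != 5 ==> pos + 2*s_1 < vec[pos + 3] - 1))))) && ((!(2*vec[k + 3] != 3*vec[e] && 3*k != 3)) ==> (forall s_1. (k != 5 ==> 3*vec[2] + vec[k] + 2*s_1 < vec[3*vec[2] + vec[k] - 4] + 6)))
Answer: WP = ((2*vec[k + 3] != 3*vec[e] && 3*k != 3) ==> (((s < 8 && 3*s <= 2) ==> (forall s_1. (k != 5 ==> pos + 2*s_1 < store(vec, s + 2, k + 9)[pos + 3] - 1))) && ((!(s < 8 && 3*s <= 2)) ==> (forall s_1. (k != 5 ==> pos + 2*s_1 < vec[pos + 3] - 1))))) && ((!(2*vec[k + 3] != 3*vec[e] && 3*k != 3)) ==> (forall s_1. (k != 5 ==> 3*vec[2] + vec[k] + 2*s_1 < vec[3*vec[2] + vec[k] - 4] + 6)))


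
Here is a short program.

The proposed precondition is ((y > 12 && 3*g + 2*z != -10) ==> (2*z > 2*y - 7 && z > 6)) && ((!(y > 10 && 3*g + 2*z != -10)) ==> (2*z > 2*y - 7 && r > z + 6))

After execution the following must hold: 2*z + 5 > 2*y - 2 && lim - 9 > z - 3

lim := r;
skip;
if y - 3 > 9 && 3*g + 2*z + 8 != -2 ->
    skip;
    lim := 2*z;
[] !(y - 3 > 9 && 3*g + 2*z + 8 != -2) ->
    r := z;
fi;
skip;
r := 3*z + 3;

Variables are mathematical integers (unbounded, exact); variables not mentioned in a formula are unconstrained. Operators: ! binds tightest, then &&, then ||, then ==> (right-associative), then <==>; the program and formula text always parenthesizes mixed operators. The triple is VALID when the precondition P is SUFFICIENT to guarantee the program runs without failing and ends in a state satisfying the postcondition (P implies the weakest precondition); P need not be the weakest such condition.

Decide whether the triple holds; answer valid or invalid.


Working backward. After the program, the postcondition 2*z + 5 > 2*y - 2 && lim - 9 > z - 3 must hold; in canonical form it is 2*z > 2*y - 7 && lim > z + 6.
Before r := 3*z + 3: 2*z > 2*y - 7 && lim > z + 6
Before skip: 2*z > 2*y - 7 && lim > z + 6
Then branch requires 2*z > 2*y - 7 && z > 6; else branch requires 2*z > 2*y - 7 && lim > z + 6.
Before the if: ((y > 12 && 3*g + 2*z != -10) ==> (2*z > 2*y - 7 && z > 6)) && ((!(y > 12 && 3*g + 2*z != -10)) ==> (2*z > 2*y - 7 && lim > z + 6))
Before skip: ((y > 12 && 3*g + 2*z != -10) ==> (2*z > 2*y - 7 && z > 6)) && ((!(y > 12 && 3*g + 2*z != -10)) ==> (2*z > 2*y - 7 && lim > z + 6))
Before lim := r: ((y > 12 && 3*g + 2*z != -10) ==> (2*z > 2*y - 7 && z > 6)) && ((!(y > 12 && 3*g + 2*z != -10)) ==> (2*z > 2*y - 7 && r > z + 6))
The weakest precondition is ((y > 12 && 3*g + 2*z != -10) ==> (2*z > 2*y - 7 && z > 6)) && ((!(y > 12 && 3*g + 2*z != -10)) ==> (2*z > 2*y - 7 && r > z + 6)).
Check whether ((y > 12 && 3*g + 2*z != -10) ==> (2*z > 2*y - 7 && z > 6)) && ((!(y > 10 && 3*g + 2*z != -10)) ==> (2*z > 2*y - 7 && r > z + 6)) implies it.
Countermodel: at the initial state g = -9, r = 14, y = 11, z = 8, the precondition holds but the weakest precondition fails.
Answer: invalid


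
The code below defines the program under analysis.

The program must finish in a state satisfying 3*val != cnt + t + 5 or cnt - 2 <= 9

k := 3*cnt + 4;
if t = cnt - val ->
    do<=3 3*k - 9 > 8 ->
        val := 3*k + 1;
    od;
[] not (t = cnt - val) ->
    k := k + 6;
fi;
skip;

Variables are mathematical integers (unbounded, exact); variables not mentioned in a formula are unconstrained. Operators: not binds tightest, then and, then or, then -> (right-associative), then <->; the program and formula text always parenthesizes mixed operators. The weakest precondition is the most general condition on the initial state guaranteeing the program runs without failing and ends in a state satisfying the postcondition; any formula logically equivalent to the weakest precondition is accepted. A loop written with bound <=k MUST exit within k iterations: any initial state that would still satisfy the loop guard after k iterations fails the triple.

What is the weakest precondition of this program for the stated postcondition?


Working backward. After the program, the postcondition 3*val != cnt + t + 5 or cnt - 2 <= 9 must hold; in canonical form it is 3*val != cnt + t + 5 or cnt <= 11.
Before skip: 3*val != cnt + t + 5 or cnt <= 11
Then branch requires (3*k > 17 -> ((3*k > 17 -> ((3*k > 17 -> ((not (3*k > 17)) and (9*k != cnt + t + 2 or cnt <= 11))) and ((not (3*k > 17)) -> (9*k != cnt + t + 2 or cnt <= 11)))) and ((not (3*k > 17)) -> (9*k != cnt + t + 2 or cnt <= 11)))) and ((not (3*k > 17)) -> (3*val != cnt + t + 5 or cnt <= 11)); else branch requires 3*val != cnt + t + 5 or cnt <= 11.
Before the if: (t + val = cnt -> ((3*k > 17 -> ((3*k > 17 -> ((3*k > 17 -> ((not (3*k > 17)) and (9*k != cnt + t + 2 or cnt <= 11))) and ((not (3*k > 17)) -> (9*k != cnt + t + 2 or cnt <= 11)))) and ((not (3*k > 17)) -> (9*k != cnt + t + 2 or cnt <= 11)))) and ((not (3*k > 17)) -> (3*val != cnt + t + 5 or cnt <= 11)))) and ((not (t + val = cnt)) -> (3*val != cnt + t + 5 or cnt <= 11))
Before k := 3*cnt + 4: (t + val = cnt -> ((9*cnt > 5 -> ((9*cnt > 5 -> ((9*cnt > 5 -> ((not (9*cnt > 5)) and (26*cnt != t - 34 or cnt <= 11))) and ((not (9*cnt > 5)) -> (26*cnt != t - 34 or cnt <= 11)))) and ((not (9*cnt > 5)) -> (26*cnt != t - 34 or cnt <= 11)))) and ((not (9*cnt > 5)) -> (3*val != cnt + t + 5 or cnt <= 11)))) and ((not (t + val = cnt)) -> (3*val != cnt + t + 5 or cnt <= 11))
Answer: WP = (t + val = cnt -> ((9*cnt > 5 -> ((9*cnt > 5 -> ((9*cnt > 5 -> ((not (9*cnt > 5)) and (26*cnt != t - 34 or cnt <= 11))) and ((not (9*cnt > 5)) -> (26*cnt != t - 34 or cnt <= 11)))) and ((not (9*cnt > 5)) -> (26*cnt != t - 34 or cnt <= 11)))) and ((not (9*cnt > 5)) -> (3*val != cnt + t + 5 or cnt <= 11)))) and ((not (t + val = cnt)) -> (3*val != cnt + t + 5 or cnt <= 11))


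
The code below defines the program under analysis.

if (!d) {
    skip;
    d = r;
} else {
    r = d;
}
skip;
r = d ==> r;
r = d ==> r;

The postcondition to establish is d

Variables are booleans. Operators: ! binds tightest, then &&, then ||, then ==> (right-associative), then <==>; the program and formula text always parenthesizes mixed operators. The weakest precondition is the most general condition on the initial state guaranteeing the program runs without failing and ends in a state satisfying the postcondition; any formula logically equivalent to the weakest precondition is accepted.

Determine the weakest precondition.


Working backward. After the program, d must hold.
Before r := d ==> r: d
Before r := d ==> r: d
Before skip: d
Then branch requires r; else branch requires d.
Before the if: (!d) ==> r
Answer: WP = (!d) ==> r


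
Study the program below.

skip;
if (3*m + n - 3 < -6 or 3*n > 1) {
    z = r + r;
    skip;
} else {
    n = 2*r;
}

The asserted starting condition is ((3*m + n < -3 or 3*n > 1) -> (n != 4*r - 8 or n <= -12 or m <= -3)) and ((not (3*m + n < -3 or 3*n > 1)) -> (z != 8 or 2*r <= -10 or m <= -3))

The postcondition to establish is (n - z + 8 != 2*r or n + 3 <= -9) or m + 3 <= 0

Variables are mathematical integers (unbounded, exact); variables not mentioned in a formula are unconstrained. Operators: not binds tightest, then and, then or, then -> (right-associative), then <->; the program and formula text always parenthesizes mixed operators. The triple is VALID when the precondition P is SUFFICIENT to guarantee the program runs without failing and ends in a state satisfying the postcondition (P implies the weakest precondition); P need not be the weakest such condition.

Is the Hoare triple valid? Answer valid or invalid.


Working backward. After the program, the postcondition (n - z + 8 != 2*r or n + 3 <= -9) or m + 3 <= 0 must hold; in canonical form it is n != 2*r + z - 8 or n <= -12 or m <= -3.
Then branch requires n != 4*r - 8 or n <= -12 or m <= -3; else branch requires z != 8 or 2*r <= -12 or m <= -3.
Before the if: ((3*m + n < -3 or 3*n > 1) -> (n != 4*r - 8 or n <= -12 or m <= -3)) and ((not (3*m + n < -3 or 3*n > 1)) -> (z != 8 or 2*r <= -12 or m <= -3))
Before skip: ((3*m + n < -3 or 3*n > 1) -> (n != 4*r - 8 or n <= -12 or m <= -3)) and ((not (3*m + n < -3 or 3*n > 1)) -> (z != 8 or 2*r <= -12 or m <= -3))
The weakest precondition is ((3*m + n < -3 or 3*n > 1) -> (n != 4*r - 8 or n <= -12 or m <= -3)) and ((not (3*m + n < -3 or 3*n > 1)) -> (z != 8 or 2*r <= -12 or m <= -3)).
Check whether ((3*m + n < -3 or 3*n > 1) -> (n != 4*r - 8 or n <= -12 or m <= -3)) and ((not (3*m + n < -3 or 3*n > 1)) -> (z != 8 or 2*r <= -10 or m <= -3)) implies it.
Countermodel: at the initial state m = 0, n = 0, r = -5, z = 8, the precondition holds but the weakest precondition fails.
Answer: invalid


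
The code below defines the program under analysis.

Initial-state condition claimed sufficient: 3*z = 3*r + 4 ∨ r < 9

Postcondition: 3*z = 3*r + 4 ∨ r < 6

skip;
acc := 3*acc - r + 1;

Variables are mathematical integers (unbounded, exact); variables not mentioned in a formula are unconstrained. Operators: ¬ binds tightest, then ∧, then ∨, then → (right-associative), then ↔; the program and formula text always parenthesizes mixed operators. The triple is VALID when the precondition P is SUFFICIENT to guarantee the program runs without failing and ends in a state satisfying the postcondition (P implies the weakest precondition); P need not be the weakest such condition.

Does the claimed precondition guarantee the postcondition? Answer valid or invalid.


Working backward. After the program, 3*z = 3*r + 4 ∨ r < 6 must hold.
Before acc := 3*acc - r + 1: 3*z = 3*r + 4 ∨ r < 6
Before skip: 3*z = 3*r + 4 ∨ r < 6
The weakest precondition is 3*z = 3*r + 4 ∨ r < 6.
Check whether 3*z = 3*r + 4 ∨ r < 9 implies it.
Countermodel: at the initial state r = 6, z = 0, the precondition holds but the weakest precondition fails.
Answer: invalid


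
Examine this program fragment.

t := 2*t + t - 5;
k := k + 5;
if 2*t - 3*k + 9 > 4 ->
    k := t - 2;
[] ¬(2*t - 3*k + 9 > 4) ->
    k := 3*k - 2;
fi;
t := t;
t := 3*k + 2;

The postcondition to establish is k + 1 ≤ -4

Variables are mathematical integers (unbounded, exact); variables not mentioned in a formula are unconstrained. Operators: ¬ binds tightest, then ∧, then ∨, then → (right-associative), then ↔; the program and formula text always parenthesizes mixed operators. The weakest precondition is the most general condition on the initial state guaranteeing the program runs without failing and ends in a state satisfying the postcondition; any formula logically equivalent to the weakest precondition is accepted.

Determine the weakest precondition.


Working backward. After the program, the postcondition k + 1 ≤ -4 must hold; in canonical form it is k ≤ -5.
Before t := 3*k + 2: k ≤ -5
Before t := t: k ≤ -5
Then branch requires t ≤ -3; else branch requires 3*k ≤ -3.
Before the if: (2*t > 3*k - 5 → t ≤ -3) ∧ ((¬(2*t > 3*k - 5)) → 3*k ≤ -3)
Before k := k + 5: (2*t > 3*k + 10 → t ≤ -3) ∧ ((¬(2*t > 3*k + 10)) → 3*k ≤ -18)
Before t := 2*t + t - 5: (6*t > 3*k + 20 → 3*t ≤ 2) ∧ ((¬(6*t > 3*k + 20)) → 3*k ≤ -18)
Answer: WP = (6*t > 3*k + 20 → 3*t ≤ 2) ∧ ((¬(6*t > 3*k + 20)) → 3*k ≤ -18)


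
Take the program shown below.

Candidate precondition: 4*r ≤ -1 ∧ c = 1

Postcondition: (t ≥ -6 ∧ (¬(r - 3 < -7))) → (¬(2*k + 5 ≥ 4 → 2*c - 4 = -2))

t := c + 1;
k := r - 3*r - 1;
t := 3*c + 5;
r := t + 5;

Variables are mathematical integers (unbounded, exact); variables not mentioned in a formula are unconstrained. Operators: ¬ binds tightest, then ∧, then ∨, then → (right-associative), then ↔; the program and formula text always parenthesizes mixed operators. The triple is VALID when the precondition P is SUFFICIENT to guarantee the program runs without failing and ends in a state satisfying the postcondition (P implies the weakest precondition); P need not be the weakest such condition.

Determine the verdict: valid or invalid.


Working backward. After the program, the postcondition (t ≥ -6 ∧ (¬(r - 3 < -7))) → (¬(2*k + 5 ≥ 4 → 2*c - 4 = -2)) must hold; in canonical form it is (t ≥ -6 ∧ (¬(r < -4))) → (¬(2*k ≥ -1 → 2*c = 2)).
Before r := t + 5: (t ≥ -6 ∧ (¬(t < -9))) → (¬(2*k ≥ -1 → 2*c = 2))
Before t := 3*c + 5: (3*c ≥ -11 ∧ (¬(3*c < -14))) → (¬(2*k ≥ -1 → 2*c = 2))
Before k := r - 3*r - 1: (3*c ≥ -11 ∧ (¬(3*c < -14))) → (¬(4*r ≤ -1 → 2*c = 2))
Before t := c + 1: (3*c ≥ -11 ∧ (¬(3*c < -14))) → (¬(4*r ≤ -1 → 2*c = 2))
The weakest precondition is (3*c ≥ -11 ∧ (¬(3*c < -14))) → (¬(4*r ≤ -1 → 2*c = 2)).
Check whether 4*r ≤ -1 ∧ c = 1 implies it.
Countermodel: at the initial state c = 1, r = -1, the precondition holds but the weakest precondition fails.
Answer: invalid


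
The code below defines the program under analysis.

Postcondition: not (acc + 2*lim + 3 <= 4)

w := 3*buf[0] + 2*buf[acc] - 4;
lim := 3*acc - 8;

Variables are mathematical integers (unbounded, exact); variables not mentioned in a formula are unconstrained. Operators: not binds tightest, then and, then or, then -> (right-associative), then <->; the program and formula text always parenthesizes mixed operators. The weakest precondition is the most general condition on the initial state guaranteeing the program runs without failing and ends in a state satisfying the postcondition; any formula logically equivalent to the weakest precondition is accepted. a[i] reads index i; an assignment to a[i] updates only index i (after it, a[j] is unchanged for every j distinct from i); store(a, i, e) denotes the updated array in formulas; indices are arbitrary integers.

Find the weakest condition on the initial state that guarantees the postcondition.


Working backward. After the program, the postcondition not (acc + 2*lim + 3 <= 4) must hold; in canonical form it is not (acc + 2*lim <= 1).
Before lim := 3*acc - 8: not (7*acc <= 17)
Before w := 3*buf[0] + 2*buf[acc] - 4: not (7*acc <= 17)
Answer: WP = not (7*acc <= 17)


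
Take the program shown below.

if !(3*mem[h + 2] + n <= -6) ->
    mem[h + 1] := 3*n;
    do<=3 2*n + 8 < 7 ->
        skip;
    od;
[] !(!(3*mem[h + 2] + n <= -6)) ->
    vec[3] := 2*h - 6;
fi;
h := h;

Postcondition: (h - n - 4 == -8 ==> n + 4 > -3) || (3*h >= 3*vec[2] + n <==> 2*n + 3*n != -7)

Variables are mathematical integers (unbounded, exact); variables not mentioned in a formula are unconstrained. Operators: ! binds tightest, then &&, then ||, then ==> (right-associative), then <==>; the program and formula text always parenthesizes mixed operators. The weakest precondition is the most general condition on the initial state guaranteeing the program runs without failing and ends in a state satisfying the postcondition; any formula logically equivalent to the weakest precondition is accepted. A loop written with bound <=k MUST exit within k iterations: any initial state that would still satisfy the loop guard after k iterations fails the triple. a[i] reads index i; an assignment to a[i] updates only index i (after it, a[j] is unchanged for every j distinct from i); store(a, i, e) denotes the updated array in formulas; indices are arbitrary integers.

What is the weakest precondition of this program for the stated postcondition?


Working backward. After the program, the postcondition (h - n - 4 == -8 ==> n + 4 > -3) || (3*h >= 3*vec[2] + n <==> 2*n + 3*n != -7) must hold; in canonical form it is (h == n - 4 ==> n > -7) || (3*h >= 3*vec[2] + n <==> 5*n != -7).
Before h := h: (h == n - 4 ==> n > -7) || (3*h >= 3*vec[2] + n <==> 5*n != -7)
Then branch requires (2*n < -1 ==> ((2*n < -1 ==> ((2*n < -1 ==> ((!(2*n < -1)) && ((h == n - 4 ==> n > -7) || (3*h >= 3*vec[2] + n <==> 5*n != -7)))) && ((!(2*n < -1)) ==> ((h == n - 4 ==> n > -7) || (3*h >= 3*vec[2] + n <==> 5*n != -7))))) && ((!(2*n < -1)) ==> ((h == n - 4 ==> n > -7) || (3*h >= 3*vec[2] + n <==> 5*n != -7))))) && ((!(2*n < -1)) ==> ((h == n - 4 ==> n > -7) || (3*h >= 3*vec[2] + n <==> 5*n != -7))); else branch requires (h == n - 4 ==> n > -7) || (3*h >= 3*vec[2] + n <==> 5*n != -7).
Before the if: ((!(3*mem[h + 2] + n <= -6)) ==> ((2*n < -1 ==> ((2*n < -1 ==> ((2*n < -1 ==> ((!(2*n < -1)) && ((h == n - 4 ==> n > -7) || (3*h >= 3*vec[2] + n <==> 5*n != -7)))) && ((!(2*n < -1)) ==> ((h == n - 4 ==> n > -7) || (3*h >= 3*vec[2] + n <==> 5*n != -7))))) && ((!(2*n < -1)) ==> ((h == n - 4 ==> n > -7) || (3*h >= 3*vec[2] + n <==> 5*n != -7))))) && ((!(2*n < -1)) ==> ((h == n - 4 ==> n > -7) || (3*h >= 3*vec[2] + n <==> 5*n != -7))))) && (3*mem[h + 2] + n <= -6 ==> ((h == n - 4 ==> n > -7) || (3*h >= 3*vec[2] + n <==> 5*n != -7)))
Answer: WP = ((!(3*mem[h + 2] + n <= -6)) ==> ((2*n < -1 ==> ((2*n < -1 ==> ((2*n < -1 ==> ((!(2*n < -1)) && ((h == n - 4 ==> n > -7) || (3*h >= 3*vec[2] + n <==> 5*n != -7)))) && ((!(2*n < -1)) ==> ((h == n - 4 ==> n > -7) || (3*h >= 3*vec[2] + n <==> 5*n != -7))))) && ((!(2*n < -1)) ==> ((h == n - 4 ==> n > -7) || (3*h >= 3*vec[2] + n <==> 5*n != -7))))) && ((!(2*n < -1)) ==> ((h == n - 4 ==> n > -7) || (3*h >= 3*vec[2] + n <==> 5*n != -7))))) && (3*mem[h + 2] + n <= -6 ==> ((h == n - 4 ==> n > -7) || (3*h >= 3*vec[2] + n <==> 5*n != -7)))
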